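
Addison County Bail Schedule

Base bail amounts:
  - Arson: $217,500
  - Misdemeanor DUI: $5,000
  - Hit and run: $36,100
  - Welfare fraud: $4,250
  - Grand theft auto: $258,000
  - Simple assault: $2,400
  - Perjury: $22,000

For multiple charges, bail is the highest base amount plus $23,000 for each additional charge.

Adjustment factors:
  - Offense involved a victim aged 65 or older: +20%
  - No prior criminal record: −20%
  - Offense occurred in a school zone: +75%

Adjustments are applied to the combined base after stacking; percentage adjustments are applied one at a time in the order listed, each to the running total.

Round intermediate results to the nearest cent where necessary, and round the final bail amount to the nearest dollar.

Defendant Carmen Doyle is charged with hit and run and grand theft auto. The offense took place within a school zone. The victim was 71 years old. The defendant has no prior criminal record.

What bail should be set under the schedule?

Base amounts from the schedule: hit and run $36,100; grand theft auto $258,000.
Stacking rule: highest base plus $23,000 per additional charge. Highest is grand theft auto at $258,000; 1 additional charge → +$23,000. Combined base = $281,000.
Offense involved a victim aged 65 or older (+20%): $281,000 × 1.2 = $337,200.
No prior criminal record (−20%): $337,200 × 0.8 = $269,760.
Offense occurred in a school zone (+75%): $269,760 × 1.75 = $472,080.

$472,080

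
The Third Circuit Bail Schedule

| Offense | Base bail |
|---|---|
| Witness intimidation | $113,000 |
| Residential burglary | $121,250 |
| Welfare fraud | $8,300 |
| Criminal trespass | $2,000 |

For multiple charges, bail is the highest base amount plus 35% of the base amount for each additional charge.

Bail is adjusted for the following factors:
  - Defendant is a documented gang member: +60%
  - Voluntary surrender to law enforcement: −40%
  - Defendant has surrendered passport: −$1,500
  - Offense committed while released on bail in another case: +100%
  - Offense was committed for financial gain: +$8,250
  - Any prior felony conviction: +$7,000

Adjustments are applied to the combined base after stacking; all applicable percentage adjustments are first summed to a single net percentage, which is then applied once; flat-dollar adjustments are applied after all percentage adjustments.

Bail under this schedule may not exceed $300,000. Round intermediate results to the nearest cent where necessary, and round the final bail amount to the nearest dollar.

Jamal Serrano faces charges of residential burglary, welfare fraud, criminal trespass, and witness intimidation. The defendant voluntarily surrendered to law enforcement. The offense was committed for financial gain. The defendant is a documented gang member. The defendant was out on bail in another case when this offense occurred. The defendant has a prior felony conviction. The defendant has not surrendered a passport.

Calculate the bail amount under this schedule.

Base amounts from the schedule: residential burglary $121,250; welfare fraud $8,300; criminal trespass $2,000; witness intimidation $113,000.
Stacking rule: highest base plus 35% of each additional charge. Highest is residential burglary at $121,250. Additional: $8,300 × 35% = $2,905; $2,000 × 35% = $700; $113,000 × 35% = $39,550. Combined base = $121,250 + $43,155 = $164,405.
Net percentage adjustment: +60% −40% +100% = +120%. $164,405 × 2.2 = $361,691.
Offense was committed for financial gain (+$8,250 flat): $361,691 + $8,250 = $369,941.
Any prior felony conviction (+$7,000 flat): $369,941 + $7,000 = $376,941.
Result $376,941 exceeds the maximum of $300,000; bail is capped at $300,000.

$300,000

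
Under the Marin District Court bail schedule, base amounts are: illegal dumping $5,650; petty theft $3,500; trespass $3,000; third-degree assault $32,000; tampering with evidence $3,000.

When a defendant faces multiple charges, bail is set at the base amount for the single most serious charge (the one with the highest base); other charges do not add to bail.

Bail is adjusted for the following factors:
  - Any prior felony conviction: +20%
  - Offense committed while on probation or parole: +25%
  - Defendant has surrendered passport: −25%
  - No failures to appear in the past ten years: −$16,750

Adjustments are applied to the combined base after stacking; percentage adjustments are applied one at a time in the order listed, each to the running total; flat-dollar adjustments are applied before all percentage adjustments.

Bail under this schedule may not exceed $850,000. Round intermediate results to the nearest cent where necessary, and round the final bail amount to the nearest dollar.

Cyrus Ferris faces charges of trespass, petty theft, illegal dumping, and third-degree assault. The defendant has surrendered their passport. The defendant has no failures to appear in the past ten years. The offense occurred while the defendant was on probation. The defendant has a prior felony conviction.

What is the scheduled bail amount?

Base amounts from the schedule: trespass $3,000; petty theft $3,500; illegal dumping $5,650; third-degree assault $32,000.
Stacking rule: use the highest base only. Highest is third-degree assault at $32,000. Combined base = $32,000.
No failures to appear in the past ten years (−$16,750 flat): $32,000 − $16,750 = $15,250.
Any prior felony conviction (+20%): $15,250 × 1.2 = $18,300.
Offense committed while on probation or parole (+25%): $18,300 × 1.25 = $22,875.
Defendant has surrendered passport (−25%): $22,875 × 0.75 = $17,156.25.
$17,156.25 is within the $850,000 maximum.
Rounded to the nearest dollar: $17,156.

$17,156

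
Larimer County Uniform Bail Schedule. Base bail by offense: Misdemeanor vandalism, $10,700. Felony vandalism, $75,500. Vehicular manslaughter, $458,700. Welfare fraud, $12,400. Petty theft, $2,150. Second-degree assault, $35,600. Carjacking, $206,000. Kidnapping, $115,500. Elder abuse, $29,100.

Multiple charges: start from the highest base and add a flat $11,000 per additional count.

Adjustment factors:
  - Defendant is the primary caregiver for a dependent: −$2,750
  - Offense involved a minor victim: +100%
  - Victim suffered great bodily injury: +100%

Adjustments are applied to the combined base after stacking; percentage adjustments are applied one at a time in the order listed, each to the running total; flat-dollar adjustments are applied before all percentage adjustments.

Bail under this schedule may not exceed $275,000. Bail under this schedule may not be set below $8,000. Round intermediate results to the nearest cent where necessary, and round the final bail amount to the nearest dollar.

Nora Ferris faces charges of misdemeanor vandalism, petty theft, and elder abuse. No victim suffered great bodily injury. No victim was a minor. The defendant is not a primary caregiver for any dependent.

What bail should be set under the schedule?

$51,100

Base amounts from the schedule: misdemeanor vandalism $10,700; petty theft $2,150; elder abuse $29,100.
Stacking rule: highest base plus $11,000 per additional charge. Highest is elder abuse at $29,100; 2 additional charges → +$22,000. Combined base = $51,100.
No adjustment factors apply to this defendant.
$51,100 is within the $275,000 maximum.
$51,100 is at or above the $8,000 minimum.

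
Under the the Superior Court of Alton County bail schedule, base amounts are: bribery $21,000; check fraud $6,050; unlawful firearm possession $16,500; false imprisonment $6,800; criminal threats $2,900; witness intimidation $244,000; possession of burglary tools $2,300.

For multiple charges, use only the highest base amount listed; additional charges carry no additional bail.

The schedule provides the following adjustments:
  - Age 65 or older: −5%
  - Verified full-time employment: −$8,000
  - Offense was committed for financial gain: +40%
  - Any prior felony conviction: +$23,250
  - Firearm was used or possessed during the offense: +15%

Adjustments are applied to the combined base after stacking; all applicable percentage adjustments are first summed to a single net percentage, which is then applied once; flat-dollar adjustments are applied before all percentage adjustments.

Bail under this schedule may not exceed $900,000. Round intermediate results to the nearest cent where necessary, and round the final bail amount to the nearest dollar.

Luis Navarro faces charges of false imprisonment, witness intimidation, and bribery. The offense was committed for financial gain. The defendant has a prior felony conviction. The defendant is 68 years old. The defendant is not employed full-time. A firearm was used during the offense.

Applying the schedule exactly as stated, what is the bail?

$400,875

Base amounts from the schedule: false imprisonment $6,800; witness intimidation $244,000; bribery $21,000.
Stacking rule: use the highest base only. Highest is witness intimidation at $244,000. Combined base = $244,000.
Any prior felony conviction (+$23,250 flat): $244,000 + $23,250 = $267,250.
Net percentage adjustment: −5% +40% +15% = +50%. $267,250 × 1.5 = $400,875.
$400,875 is within the $900,000 maximum.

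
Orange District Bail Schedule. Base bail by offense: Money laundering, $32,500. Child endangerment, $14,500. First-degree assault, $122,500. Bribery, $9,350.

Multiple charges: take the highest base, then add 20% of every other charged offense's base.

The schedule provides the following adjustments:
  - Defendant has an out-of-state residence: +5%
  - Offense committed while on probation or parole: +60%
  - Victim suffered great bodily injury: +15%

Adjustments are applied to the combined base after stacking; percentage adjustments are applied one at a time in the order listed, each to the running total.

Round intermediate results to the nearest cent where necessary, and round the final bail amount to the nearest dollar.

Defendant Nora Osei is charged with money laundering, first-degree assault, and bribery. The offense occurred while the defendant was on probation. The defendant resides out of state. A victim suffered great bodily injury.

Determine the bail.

$252,841

Base amounts from the schedule: money laundering $32,500; first-degree assault $122,500; bribery $9,350.
Stacking rule: highest base plus 20% of each additional charge. Highest is first-degree assault at $122,500. Additional: $32,500 × 20% = $6,500; $9,350 × 20% = $1,870. Combined base = $122,500 + $8,370 = $130,870.
Defendant has an out-of-state residence (+5%): $130,870 × 1.05 = $137,413.50.
Offense committed while on probation or parole (+60%): $137,413.50 × 1.6 = $219,861.60.
Victim suffered great bodily injury (+15%): $219,861.60 × 1.15 = $252,840.84.
Rounded to the nearest dollar: $252,841.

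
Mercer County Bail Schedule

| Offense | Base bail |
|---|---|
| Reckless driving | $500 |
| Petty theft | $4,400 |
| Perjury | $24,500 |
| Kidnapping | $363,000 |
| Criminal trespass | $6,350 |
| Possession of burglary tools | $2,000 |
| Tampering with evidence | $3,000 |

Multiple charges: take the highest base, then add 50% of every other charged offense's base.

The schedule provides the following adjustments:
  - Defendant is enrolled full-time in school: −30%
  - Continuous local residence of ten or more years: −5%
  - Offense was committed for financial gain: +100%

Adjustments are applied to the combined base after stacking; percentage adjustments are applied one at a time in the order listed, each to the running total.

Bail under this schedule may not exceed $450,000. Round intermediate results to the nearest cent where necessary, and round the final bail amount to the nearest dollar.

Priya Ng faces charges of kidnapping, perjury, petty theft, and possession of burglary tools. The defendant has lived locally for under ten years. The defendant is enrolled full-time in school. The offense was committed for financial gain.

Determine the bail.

$450,000

Base amounts from the schedule: kidnapping $363,000; perjury $24,500; petty theft $4,400; possession of burglary tools $2,000.
Stacking rule: highest base plus 50% of each additional charge. Highest is kidnapping at $363,000. Additional: $24,500 × 50% = $12,250; $4,400 × 50% = $2,200; $2,000 × 50% = $1,000. Combined base = $363,000 + $15,450 = $378,450.
Defendant is enrolled full-time in school (−30%): $378,450 × 0.7 = $264,915.
Offense was committed for financial gain (+100%): $264,915 × 2 = $529,830.
Result $529,830 exceeds the maximum of $450,000; bail is capped at $450,000.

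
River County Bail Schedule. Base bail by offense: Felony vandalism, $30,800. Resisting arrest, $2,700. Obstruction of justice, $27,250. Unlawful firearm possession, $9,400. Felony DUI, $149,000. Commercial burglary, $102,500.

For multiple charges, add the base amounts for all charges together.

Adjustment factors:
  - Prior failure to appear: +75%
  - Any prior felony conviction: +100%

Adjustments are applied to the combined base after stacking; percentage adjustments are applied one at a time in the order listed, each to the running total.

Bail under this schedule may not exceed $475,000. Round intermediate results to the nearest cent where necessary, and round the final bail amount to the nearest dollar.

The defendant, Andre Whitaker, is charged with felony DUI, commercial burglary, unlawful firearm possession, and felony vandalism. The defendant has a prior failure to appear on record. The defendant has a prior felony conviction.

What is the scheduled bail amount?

$475,000

Base amounts from the schedule: felony DUI $149,000; commercial burglary $102,500; unlawful firearm possession $9,400; felony vandalism $30,800.
Stacking rule: sum of all bases. $149,000 + $102,500 + $9,400 + $30,800 = $291,700.
Prior failure to appear (+75%): $291,700 × 1.75 = $510,475.
Any prior felony conviction (+100%): $510,475 × 2 = $1,020,950.
Result $1,020,950 exceeds the maximum of $475,000; bail is capped at $475,000.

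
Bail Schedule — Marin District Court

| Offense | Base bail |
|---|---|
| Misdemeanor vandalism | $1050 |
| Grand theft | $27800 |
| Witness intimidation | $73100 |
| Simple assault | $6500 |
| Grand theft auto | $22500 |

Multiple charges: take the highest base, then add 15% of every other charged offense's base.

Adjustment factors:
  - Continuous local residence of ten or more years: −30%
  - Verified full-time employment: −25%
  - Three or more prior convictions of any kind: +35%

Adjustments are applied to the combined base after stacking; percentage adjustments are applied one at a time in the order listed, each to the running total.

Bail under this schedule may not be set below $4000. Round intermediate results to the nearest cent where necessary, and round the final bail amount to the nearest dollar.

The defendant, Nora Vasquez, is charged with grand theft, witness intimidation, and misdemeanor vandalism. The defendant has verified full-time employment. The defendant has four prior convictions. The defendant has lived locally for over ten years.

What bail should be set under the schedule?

$54877

Base amounts from the schedule: grand theft $27800; witness intimidation $73100; misdemeanor vandalism $1050.
Stacking rule: highest base plus 15% of each additional charge. Highest is witness intimidation at $73100. Additional: $27800 × 15% = $4170; $1050 × 15% = $157.50. Combined base = $73100 + $4327.50 = $77427.50.
Continuous local residence of ten or more years (−30%): $77427.50 × 0.7 = $54199.25.
Verified full-time employment (−25%): $54199.25 × 0.75 = $40649.44.
Three or more prior convictions of any kind (+35%): $40649.44 × 1.35 = $54876.74.
$54876.74 is at or above the $4000 minimum.
Rounded to the nearest dollar: $54877.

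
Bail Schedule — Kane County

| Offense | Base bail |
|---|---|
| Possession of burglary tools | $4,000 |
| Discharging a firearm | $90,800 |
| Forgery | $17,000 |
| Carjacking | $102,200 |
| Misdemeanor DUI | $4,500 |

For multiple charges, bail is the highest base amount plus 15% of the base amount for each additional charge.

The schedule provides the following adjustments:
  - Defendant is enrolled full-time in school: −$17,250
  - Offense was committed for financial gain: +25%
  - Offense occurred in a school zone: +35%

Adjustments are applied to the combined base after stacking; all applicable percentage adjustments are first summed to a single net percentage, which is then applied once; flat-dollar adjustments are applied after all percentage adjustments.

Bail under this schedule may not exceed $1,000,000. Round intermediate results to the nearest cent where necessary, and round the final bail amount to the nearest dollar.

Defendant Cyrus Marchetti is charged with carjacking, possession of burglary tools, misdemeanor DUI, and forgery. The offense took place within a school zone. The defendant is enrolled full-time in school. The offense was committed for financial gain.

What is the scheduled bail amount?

Base amounts from the schedule: carjacking $102,200; possession of burglary tools $4,000; misdemeanor DUI $4,500; forgery $17,000.
Stacking rule: highest base plus 15% of each additional charge. Highest is carjacking at $102,200. Additional: $4,000 × 15% = $600; $4,500 × 15% = $675; $17,000 × 15% = $2,550. Combined base = $102,200 + $3,825 = $106,025.
Net percentage adjustment: +25% +35% = +60%. $106,025 × 1.6 = $169,640.
Defendant is enrolled full-time in school (−$17,250 flat): $169,640 − $17,250 = $152,390.
$152,390 is within the $1,000,000 maximum.

$152,390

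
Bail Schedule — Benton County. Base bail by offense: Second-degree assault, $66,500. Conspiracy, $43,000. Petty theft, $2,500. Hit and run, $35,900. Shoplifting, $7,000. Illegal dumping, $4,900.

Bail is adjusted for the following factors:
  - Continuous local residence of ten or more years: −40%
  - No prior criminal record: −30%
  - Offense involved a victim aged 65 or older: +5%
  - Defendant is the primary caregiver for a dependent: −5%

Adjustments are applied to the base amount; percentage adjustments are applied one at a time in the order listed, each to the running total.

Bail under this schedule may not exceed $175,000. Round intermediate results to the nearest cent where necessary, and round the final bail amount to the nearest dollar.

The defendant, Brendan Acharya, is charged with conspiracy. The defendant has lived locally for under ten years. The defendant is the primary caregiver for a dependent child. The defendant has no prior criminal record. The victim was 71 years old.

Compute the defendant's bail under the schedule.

$30,025

Base amounts from the schedule: conspiracy $43,000.
Single charge. Combined base = $43,000.
No prior criminal record (−30%): $43,000 × 0.7 = $30,100.
Offense involved a victim aged 65 or older (+5%): $30,100 × 1.05 = $31,605.
Defendant is the primary caregiver for a dependent (−5%): $31,605 × 0.95 = $30,024.75.
$30,024.75 is within the $175,000 maximum.
Rounded to the nearest dollar: $30,025.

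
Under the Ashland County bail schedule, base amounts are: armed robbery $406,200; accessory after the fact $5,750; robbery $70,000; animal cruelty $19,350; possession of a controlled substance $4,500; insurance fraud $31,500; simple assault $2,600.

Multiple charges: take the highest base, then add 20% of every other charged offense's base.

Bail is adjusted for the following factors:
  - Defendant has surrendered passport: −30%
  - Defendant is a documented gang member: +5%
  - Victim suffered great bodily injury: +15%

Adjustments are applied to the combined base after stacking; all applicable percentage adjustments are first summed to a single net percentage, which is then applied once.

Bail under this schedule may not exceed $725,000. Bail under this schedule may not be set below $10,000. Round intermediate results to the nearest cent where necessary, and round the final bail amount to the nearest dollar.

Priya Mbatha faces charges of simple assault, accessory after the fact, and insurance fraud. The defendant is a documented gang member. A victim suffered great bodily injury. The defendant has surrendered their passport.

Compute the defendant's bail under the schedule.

$29,853

Base amounts from the schedule: simple assault $2,600; accessory after the fact $5,750; insurance fraud $31,500.
Stacking rule: highest base plus 20% of each additional charge. Highest is insurance fraud at $31,500. Additional: $2,600 × 20% = $520; $5,750 × 20% = $1,150. Combined base = $31,500 + $1,670 = $33,170.
Net percentage adjustment: −30% +5% +15% = −10%. $33,170 × 0.9 = $29,853.
$29,853 is within the $725,000 maximum.
$29,853 is at or above the $10,000 minimum.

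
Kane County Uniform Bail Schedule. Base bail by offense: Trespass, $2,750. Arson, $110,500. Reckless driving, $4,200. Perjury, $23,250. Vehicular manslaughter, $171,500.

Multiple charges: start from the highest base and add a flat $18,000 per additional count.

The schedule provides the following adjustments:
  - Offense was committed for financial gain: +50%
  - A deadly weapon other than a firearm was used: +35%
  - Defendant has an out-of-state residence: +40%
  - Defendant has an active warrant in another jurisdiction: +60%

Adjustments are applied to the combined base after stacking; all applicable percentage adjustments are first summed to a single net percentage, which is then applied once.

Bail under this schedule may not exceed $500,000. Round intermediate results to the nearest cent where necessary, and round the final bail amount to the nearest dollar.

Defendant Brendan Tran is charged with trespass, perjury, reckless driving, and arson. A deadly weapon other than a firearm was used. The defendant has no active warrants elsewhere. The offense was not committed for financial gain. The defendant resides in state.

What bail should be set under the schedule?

Base amounts from the schedule: trespass $2,750; perjury $23,250; reckless driving $4,200; arson $110,500.
Stacking rule: highest base plus $18,000 per additional charge. Highest is arson at $110,500; 3 additional charges → +$54,000. Combined base = $164,500.
A deadly weapon other than a firearm was used (+35%): $164,500 × 1.35 = $222,075.
$222,075 is within the $500,000 maximum.

$222,075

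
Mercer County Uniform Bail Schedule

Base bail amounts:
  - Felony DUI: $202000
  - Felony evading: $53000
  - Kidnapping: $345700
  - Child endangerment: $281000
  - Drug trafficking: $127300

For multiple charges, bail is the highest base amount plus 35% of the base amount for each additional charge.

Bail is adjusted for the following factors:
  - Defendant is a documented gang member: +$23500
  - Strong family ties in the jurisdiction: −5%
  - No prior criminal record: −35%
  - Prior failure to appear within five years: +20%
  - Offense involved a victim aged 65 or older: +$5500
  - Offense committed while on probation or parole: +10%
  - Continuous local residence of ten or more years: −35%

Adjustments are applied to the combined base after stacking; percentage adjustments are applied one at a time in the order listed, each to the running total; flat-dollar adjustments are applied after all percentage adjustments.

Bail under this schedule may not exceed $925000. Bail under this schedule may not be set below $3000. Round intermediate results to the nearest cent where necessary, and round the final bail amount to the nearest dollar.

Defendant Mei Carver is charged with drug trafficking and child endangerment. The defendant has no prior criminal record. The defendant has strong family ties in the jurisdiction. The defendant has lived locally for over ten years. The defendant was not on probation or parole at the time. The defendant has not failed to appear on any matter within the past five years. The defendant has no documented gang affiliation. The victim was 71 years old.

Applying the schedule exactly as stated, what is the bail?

Base amounts from the schedule: drug trafficking $127300; child endangerment $281000.
Stacking rule: highest base plus 35% of each additional charge. Highest is child endangerment at $281000. Additional: $127300 × 35% = $44555. Combined base = $281000 + $44555 = $325555.
Strong family ties in the jurisdiction (−5%): $325555 × 0.95 = $309277.25.
No prior criminal record (−35%): $309277.25 × 0.65 = $201030.21.
Continuous local residence of ten or more years (−35%): $201030.21 × 0.65 = $130669.64.
Offense involved a victim aged 65 or older (+$5500 flat): $130669.64 + $5500 = $136169.64.
$136169.64 is within the $925000 maximum.
$136169.64 is at or above the $3000 minimum.
Rounded to the nearest dollar: $136170.

$136170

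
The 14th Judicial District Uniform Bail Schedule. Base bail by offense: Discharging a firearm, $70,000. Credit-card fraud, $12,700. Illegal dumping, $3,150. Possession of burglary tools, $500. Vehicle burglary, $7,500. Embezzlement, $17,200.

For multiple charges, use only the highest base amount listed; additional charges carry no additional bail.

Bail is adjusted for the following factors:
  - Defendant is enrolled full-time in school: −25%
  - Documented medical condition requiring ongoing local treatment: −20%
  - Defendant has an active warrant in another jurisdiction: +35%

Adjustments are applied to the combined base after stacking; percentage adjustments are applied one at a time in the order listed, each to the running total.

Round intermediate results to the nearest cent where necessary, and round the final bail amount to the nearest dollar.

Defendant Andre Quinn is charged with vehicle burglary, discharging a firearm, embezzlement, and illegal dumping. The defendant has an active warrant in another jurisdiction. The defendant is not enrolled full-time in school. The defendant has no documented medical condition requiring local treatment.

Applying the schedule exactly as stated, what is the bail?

Base amounts from the schedule: vehicle burglary $7,500; discharging a firearm $70,000; embezzlement $17,200; illegal dumping $3,150.
Stacking rule: use the highest base only. Highest is discharging a firearm at $70,000. Combined base = $70,000.
Defendant has an active warrant in another jurisdiction (+35%): $70,000 × 1.35 = $94,500.

$94,500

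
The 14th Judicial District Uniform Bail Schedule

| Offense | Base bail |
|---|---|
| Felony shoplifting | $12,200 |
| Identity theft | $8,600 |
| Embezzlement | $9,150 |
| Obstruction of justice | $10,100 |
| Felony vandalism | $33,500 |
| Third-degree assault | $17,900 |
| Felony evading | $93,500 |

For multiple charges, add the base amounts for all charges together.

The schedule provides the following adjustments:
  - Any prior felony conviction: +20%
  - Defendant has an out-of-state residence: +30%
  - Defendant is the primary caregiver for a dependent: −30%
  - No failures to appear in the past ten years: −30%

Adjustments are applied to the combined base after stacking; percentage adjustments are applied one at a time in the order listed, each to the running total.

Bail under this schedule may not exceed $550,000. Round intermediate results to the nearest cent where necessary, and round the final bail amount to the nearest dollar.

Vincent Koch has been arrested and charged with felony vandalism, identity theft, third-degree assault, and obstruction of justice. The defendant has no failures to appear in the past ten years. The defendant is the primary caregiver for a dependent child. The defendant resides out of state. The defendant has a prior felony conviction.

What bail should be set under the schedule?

Base amounts from the schedule: felony vandalism $33,500; identity theft $8,600; third-degree assault $17,900; obstruction of justice $10,100.
Stacking rule: sum of all bases. $33,500 + $8,600 + $17,900 + $10,100 = $70,100.
Any prior felony conviction (+20%): $70,100 × 1.2 = $84,120.
Defendant has an out-of-state residence (+30%): $84,120 × 1.3 = $109,356.
Defendant is the primary caregiver for a dependent (−30%): $109,356 × 0.7 = $76,549.20.
No failures to appear in the past ten years (−30%): $76,549.20 × 0.7 = $53,584.44.
$53,584.44 is within the $550,000 maximum.
Rounded to the nearest dollar: $53,584.

$53,584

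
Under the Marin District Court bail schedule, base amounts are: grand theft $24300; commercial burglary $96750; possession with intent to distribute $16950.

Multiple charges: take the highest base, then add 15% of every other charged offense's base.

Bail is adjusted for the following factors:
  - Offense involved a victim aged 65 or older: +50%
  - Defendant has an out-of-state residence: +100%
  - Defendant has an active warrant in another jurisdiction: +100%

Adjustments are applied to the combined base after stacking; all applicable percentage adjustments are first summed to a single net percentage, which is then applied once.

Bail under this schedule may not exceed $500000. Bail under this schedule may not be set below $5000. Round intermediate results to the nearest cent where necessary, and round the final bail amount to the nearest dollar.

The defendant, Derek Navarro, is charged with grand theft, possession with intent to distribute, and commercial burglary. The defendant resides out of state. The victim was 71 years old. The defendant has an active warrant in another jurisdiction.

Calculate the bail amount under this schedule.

Base amounts from the schedule: grand theft $24300; possession with intent to distribute $16950; commercial burglary $96750.
Stacking rule: highest base plus 15% of each additional charge. Highest is commercial burglary at $96750. Additional: $24300 × 15% = $3645; $16950 × 15% = $2542.50. Combined base = $96750 + $6187.50 = $102937.50.
Net percentage adjustment: +50% +100% +100% = +250%. $102937.50 × 3.5 = $360281.25.
$360281.25 is within the $500000 maximum.
$360281.25 is at or above the $5000 minimum.
Rounded to the nearest dollar: $360281.

$360281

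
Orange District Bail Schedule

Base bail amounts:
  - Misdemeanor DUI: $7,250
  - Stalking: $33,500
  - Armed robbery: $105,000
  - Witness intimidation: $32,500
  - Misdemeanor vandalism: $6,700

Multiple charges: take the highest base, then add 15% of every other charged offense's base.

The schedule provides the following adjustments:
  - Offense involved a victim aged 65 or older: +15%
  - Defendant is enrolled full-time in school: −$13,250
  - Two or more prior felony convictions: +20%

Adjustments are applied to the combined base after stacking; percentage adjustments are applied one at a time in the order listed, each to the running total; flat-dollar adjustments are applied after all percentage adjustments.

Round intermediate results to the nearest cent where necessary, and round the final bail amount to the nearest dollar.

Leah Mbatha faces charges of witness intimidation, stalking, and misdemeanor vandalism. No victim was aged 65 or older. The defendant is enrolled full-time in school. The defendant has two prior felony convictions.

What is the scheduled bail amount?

Base amounts from the schedule: witness intimidation $32,500; stalking $33,500; misdemeanor vandalism $6,700.
Stacking rule: highest base plus 15% of each additional charge. Highest is stalking at $33,500. Additional: $32,500 × 15% = $4,875; $6,700 × 15% = $1,005. Combined base = $33,500 + $5,880 = $39,380.
Two or more prior felony convictions (+20%): $39,380 × 1.2 = $47,256.
Defendant is enrolled full-time in school (−$13,250 flat): $47,256 − $13,250 = $34,006.

$34,006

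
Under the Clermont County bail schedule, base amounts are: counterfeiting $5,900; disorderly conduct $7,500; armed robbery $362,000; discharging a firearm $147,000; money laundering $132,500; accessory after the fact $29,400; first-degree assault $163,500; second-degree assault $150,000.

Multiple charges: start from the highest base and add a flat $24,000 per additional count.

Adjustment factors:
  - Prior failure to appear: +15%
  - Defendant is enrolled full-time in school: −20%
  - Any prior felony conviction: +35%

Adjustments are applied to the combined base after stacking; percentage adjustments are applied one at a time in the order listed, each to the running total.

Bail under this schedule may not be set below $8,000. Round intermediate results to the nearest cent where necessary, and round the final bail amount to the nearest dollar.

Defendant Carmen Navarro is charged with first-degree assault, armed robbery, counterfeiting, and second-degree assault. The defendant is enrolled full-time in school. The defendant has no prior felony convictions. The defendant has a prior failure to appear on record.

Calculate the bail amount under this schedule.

Base amounts from the schedule: first-degree assault $163,500; armed robbery $362,000; counterfeiting $5,900; second-degree assault $150,000.
Stacking rule: highest base plus $24,000 per additional charge. Highest is armed robbery at $362,000; 3 additional charges → +$72,000. Combined base = $434,000.
Prior failure to appear (+15%): $434,000 × 1.15 = $499,100.
Defendant is enrolled full-time in school (−20%): $499,100 × 0.8 = $399,280.
$399,280 is at or above the $8,000 minimum.

$399,280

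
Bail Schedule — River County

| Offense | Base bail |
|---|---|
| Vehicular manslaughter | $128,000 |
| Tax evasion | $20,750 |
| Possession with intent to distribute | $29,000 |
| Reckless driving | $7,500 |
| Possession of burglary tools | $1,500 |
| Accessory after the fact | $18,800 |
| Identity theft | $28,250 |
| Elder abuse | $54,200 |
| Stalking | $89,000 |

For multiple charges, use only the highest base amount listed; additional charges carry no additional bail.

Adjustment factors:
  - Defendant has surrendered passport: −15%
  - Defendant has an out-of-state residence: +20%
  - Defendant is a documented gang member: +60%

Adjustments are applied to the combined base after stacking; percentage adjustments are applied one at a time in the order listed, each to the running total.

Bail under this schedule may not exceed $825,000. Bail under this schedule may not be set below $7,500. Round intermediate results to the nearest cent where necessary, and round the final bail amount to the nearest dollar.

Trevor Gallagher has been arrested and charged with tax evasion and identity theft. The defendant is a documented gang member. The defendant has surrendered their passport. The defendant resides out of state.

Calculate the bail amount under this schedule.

Base amounts from the schedule: tax evasion $20,750; identity theft $28,250.
Stacking rule: use the highest base only. Highest is identity theft at $28,250. Combined base = $28,250.
Defendant has surrendered passport (−15%): $28,250 × 0.85 = $24,012.50.
Defendant has an out-of-state residence (+20%): $24,012.50 × 1.2 = $28,815.
Defendant is a documented gang member (+60%): $28,815 × 1.6 = $46,104.
$46,104 is within the $825,000 maximum.
$46,104 is at or above the $7,500 minimum.

$46,104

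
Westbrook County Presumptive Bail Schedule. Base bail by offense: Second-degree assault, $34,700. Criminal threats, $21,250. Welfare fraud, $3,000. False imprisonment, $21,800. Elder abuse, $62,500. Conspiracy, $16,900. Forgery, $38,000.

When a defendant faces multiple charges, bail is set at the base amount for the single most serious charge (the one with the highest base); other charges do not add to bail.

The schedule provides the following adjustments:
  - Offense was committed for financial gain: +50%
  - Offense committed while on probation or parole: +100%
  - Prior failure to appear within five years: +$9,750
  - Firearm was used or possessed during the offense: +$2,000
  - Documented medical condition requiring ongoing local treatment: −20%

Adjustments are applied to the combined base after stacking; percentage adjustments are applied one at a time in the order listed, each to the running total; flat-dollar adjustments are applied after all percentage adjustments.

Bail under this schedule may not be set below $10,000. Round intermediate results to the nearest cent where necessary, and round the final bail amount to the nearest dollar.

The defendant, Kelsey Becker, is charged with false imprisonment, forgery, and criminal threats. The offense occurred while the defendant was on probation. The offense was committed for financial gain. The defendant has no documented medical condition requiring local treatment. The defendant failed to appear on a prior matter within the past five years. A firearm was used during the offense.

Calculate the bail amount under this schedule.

Base amounts from the schedule: false imprisonment $21,800; forgery $38,000; criminal threats $21,250.
Stacking rule: use the highest base only. Highest is forgery at $38,000. Combined base = $38,000.
Offense was committed for financial gain (+50%): $38,000 × 1.5 = $57,000.
Offense committed while on probation or parole (+100%): $57,000 × 2 = $114,000.
Prior failure to appear within five years (+$9,750 flat): $114,000 + $9,750 = $123,750.
Firearm was used or possessed during the offense (+$2,000 flat): $123,750 + $2,000 = $125,750.
$125,750 is at or above the $10,000 minimum.

$125,750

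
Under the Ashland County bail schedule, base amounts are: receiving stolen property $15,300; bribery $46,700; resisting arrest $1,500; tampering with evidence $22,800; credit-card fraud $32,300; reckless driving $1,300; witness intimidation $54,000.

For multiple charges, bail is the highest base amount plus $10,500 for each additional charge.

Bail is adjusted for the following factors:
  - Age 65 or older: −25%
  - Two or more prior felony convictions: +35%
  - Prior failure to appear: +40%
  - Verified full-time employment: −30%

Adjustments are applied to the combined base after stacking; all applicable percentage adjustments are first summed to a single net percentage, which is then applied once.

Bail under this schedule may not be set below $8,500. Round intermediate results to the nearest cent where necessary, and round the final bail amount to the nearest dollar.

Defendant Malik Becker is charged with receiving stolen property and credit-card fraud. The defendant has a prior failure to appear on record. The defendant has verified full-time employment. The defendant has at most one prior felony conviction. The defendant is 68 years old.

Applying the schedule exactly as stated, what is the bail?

Base amounts from the schedule: receiving stolen property $15,300; credit-card fraud $32,300.
Stacking rule: highest base plus $10,500 per additional charge. Highest is credit-card fraud at $32,300; 1 additional charge → +$10,500. Combined base = $42,800.
Net percentage adjustment: −25% +40% −30% = −15%. $42,800 × 0.85 = $36,380.
$36,380 is at or above the $8,500 minimum.

$36,380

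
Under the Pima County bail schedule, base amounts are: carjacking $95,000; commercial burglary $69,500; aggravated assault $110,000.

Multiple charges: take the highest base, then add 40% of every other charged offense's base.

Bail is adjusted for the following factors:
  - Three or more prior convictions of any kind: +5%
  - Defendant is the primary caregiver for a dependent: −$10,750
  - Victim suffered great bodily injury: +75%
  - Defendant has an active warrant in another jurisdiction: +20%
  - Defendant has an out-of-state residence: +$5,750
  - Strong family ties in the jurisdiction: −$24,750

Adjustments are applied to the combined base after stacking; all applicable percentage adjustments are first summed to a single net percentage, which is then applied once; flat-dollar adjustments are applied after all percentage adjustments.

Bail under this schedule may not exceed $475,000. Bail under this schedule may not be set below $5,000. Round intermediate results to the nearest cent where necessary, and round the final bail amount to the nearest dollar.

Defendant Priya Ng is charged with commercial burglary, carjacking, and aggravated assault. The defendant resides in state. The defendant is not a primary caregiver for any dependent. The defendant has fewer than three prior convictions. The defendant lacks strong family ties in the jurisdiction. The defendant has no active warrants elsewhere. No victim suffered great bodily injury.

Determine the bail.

Base amounts from the schedule: commercial burglary $69,500; carjacking $95,000; aggravated assault $110,000.
Stacking rule: highest base plus 40% of each additional charge. Highest is aggravated assault at $110,000. Additional: $69,500 × 40% = $27,800; $95,000 × 40% = $38,000. Combined base = $110,000 + $65,800 = $175,800.
No adjustment factors apply to this defendant.
$175,800 is within the $475,000 maximum.
$175,800 is at or above the $5,000 minimum.

$175,800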